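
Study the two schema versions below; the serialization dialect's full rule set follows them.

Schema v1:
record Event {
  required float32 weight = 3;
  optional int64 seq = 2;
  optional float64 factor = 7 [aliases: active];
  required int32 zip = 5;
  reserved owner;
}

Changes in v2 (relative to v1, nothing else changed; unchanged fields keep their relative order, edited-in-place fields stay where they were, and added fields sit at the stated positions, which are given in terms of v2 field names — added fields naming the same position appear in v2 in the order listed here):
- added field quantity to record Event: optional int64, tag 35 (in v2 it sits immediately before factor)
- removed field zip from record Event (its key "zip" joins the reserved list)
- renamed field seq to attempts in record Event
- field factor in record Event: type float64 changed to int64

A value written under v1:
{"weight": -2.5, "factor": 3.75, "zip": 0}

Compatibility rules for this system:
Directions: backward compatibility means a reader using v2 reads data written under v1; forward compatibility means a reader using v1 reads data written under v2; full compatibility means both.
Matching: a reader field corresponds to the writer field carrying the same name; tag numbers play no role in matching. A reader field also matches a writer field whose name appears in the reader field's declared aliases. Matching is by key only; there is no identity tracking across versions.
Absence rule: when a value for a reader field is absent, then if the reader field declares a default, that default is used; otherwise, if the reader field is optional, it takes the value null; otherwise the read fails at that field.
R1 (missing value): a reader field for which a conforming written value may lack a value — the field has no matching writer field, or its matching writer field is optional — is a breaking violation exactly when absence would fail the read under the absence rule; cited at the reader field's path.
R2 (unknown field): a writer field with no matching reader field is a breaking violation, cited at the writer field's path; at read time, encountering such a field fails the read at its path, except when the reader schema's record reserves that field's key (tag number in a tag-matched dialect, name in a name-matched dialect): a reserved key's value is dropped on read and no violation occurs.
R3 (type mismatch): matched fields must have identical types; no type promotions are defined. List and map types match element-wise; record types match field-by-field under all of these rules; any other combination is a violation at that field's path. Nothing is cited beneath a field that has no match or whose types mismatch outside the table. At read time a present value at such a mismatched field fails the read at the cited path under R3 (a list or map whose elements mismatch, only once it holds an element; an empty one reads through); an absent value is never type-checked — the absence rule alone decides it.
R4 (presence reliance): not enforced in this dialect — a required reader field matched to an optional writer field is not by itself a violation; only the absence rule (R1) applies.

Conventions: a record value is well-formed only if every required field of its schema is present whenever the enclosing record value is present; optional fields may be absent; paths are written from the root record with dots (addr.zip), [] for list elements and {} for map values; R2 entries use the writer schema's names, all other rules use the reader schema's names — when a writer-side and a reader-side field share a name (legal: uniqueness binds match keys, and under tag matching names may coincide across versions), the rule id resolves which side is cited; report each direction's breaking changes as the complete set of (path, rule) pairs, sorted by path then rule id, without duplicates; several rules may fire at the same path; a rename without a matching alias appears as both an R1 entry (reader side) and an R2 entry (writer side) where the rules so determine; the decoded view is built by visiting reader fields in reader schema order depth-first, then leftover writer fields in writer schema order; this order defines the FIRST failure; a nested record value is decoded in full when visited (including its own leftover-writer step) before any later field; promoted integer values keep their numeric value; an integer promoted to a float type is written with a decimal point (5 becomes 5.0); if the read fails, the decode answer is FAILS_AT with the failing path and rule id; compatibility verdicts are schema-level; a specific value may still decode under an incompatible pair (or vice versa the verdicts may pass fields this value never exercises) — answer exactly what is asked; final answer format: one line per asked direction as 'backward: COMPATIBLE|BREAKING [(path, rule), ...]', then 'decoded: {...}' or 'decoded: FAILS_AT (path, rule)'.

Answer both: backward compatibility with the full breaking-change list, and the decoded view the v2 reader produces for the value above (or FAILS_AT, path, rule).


in Event below, arrows point writer -> reader
checking backward for Event: reader v2 against writer v1:
  weight <- weight (float32 -> float32, writer required)
  attempts: no writer-side match
  quantity: no writer-side match
  factor <- factor (float64 -> int64, writer optional)
  writer field seq has no reader counterpart
  writer field zip has no reader counterpart
  breaking: (factor, R3)
  breaking: (seq, R2)
  backward on Event therefore BREAKING (2)
decode (reader v2):
  weight := -2.5
  attempts := null (absent, optional -> null)
  quantity := null (absent, optional -> null)
  read fails at factor under R3
  => FAILS_AT (factor, R3)
the rest of the Event diff is inert for this question:
  added field quantity to record Event: optional int64, tag 35 (in v2 it sits immediately before factor) -> fires only in the forward direction of Event, which is not asked here
  removed field zip from record Event (its key "zip" joins the reserved list) -> fires only in the forward direction of Event, which is not asked here

backward: BREAKING [(factor, R3), (seq, R2)]; decoded: FAILS_AT (factor, R3)


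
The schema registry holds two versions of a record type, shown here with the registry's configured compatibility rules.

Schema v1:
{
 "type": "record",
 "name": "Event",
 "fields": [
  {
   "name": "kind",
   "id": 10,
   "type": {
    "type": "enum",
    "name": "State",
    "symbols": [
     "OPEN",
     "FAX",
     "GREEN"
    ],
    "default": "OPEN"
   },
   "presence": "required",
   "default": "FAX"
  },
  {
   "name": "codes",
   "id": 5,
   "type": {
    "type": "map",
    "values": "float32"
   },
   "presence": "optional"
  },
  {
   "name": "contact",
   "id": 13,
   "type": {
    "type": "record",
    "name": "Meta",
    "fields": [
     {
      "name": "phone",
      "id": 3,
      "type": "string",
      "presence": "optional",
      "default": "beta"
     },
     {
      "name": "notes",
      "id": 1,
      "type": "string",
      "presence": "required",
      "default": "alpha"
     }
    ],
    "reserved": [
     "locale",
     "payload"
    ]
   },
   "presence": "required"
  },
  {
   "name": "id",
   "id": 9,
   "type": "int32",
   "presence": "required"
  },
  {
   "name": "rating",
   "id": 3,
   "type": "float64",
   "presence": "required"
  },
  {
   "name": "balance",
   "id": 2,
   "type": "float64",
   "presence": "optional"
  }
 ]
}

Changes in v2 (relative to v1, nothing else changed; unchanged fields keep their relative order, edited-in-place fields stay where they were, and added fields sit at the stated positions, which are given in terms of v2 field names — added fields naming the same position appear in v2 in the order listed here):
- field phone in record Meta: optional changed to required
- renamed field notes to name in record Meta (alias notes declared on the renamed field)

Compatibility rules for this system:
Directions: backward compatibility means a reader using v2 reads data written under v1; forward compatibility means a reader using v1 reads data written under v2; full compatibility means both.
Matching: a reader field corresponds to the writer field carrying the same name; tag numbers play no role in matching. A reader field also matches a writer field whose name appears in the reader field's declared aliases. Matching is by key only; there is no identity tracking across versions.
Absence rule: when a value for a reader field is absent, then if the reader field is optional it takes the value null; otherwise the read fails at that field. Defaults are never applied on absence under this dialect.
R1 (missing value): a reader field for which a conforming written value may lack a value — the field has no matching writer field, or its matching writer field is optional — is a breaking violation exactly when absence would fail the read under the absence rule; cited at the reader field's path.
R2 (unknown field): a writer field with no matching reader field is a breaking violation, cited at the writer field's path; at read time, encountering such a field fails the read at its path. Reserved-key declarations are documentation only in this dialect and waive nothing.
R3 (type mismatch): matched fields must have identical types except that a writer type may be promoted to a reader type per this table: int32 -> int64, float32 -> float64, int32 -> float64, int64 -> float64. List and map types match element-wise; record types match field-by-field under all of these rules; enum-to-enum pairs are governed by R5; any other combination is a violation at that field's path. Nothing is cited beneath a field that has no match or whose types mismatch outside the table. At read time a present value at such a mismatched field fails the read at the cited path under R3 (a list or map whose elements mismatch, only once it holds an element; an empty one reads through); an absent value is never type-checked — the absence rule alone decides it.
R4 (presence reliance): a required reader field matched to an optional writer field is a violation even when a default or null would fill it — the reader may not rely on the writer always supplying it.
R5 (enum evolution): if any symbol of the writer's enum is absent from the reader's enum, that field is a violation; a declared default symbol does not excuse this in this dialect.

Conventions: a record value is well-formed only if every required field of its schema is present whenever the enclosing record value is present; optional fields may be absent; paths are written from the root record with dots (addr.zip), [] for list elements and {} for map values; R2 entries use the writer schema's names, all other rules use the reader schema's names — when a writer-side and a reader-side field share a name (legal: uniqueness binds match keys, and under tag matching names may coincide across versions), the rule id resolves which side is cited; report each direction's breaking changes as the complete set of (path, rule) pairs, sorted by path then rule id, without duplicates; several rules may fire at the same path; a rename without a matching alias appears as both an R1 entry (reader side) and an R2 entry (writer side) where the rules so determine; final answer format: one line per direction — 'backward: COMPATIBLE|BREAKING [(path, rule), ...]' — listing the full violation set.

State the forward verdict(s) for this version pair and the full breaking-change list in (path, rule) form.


forward: BREAKING [(contact.name, R2), (contact.notes, R1)]

arrows below run writer -> reader for Event
forward analysis of Event with v1 as reader and v2 as writer:
  kind <- kind (State -> State, writer required)
  codes <- codes (map<string, float32> -> map<string, float32>, writer optional)
  contact <- contact (Meta -> Meta, writer required)
  id <- id (int32 -> int32, writer required)
  rating <- rating (float64 -> float64, writer required)
  balance <- balance (float64 -> float64, writer optional)
  contact.phone <- contact.phone (string -> string, writer required)
  contact.notes has no writer counterpart
  writer field contact.name has no reader counterpart
  violation R2 at contact.name
  violation R1 at contact.notes
  => forward verdict for Event: BREAKING, 2 violation(s)
ruling out the remaining Event differences:
  field phone in record Meta: optional changed to required -> its effect on Event is confined to the backward direction, not asked


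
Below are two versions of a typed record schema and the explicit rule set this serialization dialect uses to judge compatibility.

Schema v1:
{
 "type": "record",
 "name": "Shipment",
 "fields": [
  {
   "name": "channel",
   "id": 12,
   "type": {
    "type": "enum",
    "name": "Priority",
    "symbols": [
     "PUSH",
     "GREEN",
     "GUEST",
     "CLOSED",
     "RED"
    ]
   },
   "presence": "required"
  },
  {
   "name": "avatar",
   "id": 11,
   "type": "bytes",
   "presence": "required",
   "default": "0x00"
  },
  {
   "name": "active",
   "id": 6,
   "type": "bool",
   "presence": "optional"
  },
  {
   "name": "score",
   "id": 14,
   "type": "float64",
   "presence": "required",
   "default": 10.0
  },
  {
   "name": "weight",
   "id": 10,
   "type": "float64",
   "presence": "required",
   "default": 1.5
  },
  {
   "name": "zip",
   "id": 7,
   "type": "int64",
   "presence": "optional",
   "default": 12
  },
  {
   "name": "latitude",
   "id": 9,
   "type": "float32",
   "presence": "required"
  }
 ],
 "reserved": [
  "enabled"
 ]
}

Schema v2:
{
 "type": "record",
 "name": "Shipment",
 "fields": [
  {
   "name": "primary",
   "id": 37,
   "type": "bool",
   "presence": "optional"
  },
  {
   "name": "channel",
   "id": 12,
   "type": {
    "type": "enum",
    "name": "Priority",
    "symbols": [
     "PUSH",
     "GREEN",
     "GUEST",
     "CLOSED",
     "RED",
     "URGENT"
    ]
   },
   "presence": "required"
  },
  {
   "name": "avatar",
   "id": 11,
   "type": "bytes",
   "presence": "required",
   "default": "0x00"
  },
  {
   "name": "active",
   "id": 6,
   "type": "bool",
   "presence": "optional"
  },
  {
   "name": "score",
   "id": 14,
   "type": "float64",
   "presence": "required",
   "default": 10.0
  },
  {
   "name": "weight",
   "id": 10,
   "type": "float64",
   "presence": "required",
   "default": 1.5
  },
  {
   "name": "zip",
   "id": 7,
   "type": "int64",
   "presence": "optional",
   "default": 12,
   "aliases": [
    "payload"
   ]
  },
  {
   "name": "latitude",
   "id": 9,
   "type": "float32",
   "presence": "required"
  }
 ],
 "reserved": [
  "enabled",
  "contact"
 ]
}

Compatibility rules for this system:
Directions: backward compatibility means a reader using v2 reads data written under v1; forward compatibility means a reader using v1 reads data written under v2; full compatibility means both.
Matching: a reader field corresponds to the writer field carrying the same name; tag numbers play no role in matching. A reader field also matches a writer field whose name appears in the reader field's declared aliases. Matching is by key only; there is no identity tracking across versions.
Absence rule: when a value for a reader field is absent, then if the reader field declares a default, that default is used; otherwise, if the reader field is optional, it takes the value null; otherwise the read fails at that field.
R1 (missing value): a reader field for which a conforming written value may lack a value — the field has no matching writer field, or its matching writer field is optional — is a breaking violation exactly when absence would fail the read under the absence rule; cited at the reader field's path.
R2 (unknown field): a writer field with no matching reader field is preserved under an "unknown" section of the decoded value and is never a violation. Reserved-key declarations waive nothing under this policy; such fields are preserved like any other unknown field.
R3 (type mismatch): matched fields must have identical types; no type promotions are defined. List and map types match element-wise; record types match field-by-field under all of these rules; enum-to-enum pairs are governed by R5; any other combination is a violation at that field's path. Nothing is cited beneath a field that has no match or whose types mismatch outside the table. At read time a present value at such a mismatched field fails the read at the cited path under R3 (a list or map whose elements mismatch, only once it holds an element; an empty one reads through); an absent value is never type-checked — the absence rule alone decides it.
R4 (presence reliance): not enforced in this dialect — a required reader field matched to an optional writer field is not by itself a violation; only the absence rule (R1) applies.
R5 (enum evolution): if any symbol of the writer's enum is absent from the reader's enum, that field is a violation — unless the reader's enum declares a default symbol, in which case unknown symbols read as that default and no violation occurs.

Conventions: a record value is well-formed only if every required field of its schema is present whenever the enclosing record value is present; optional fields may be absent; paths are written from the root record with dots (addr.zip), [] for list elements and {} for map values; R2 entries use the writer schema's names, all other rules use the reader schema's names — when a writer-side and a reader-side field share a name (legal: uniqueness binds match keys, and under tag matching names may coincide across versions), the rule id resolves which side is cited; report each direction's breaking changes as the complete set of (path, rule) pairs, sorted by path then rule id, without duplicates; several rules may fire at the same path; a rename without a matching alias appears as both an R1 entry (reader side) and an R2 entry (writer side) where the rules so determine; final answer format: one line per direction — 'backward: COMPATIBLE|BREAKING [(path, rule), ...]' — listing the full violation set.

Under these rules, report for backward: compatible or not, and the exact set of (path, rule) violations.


backward: COMPATIBLE []

each type pair in Shipment: writer, then reader
backward analysis of Shipment with v2 as reader and v1 as writer:
  primary has no writer counterpart
  channel <- channel (Priority -> Priority, writer required)
  avatar <- avatar (bytes -> bytes, writer required)
  active <- active (bool -> bool, writer optional)
  score <- score (float64 -> float64, writer required)
  weight <- weight (float64 -> float64, writer required)
  zip <- zip (int64 -> int64, writer optional)
  latitude <- latitude (float32 -> float32, writer required)
  => backward verdict for Shipment: COMPATIBLE, no violations
checking off the Shipment differences that do not matter here:
  added field primary to record Shipment: optional bool, tag 37 (in v2 it sits immediately before channel) -> no rule fires on it in Shipment's dialect; the asked verdict holds
  enum Priority (field channel in record Shipment): symbol URGENT added -> matters only for Shipment's forward compatibility — outside the asked direction


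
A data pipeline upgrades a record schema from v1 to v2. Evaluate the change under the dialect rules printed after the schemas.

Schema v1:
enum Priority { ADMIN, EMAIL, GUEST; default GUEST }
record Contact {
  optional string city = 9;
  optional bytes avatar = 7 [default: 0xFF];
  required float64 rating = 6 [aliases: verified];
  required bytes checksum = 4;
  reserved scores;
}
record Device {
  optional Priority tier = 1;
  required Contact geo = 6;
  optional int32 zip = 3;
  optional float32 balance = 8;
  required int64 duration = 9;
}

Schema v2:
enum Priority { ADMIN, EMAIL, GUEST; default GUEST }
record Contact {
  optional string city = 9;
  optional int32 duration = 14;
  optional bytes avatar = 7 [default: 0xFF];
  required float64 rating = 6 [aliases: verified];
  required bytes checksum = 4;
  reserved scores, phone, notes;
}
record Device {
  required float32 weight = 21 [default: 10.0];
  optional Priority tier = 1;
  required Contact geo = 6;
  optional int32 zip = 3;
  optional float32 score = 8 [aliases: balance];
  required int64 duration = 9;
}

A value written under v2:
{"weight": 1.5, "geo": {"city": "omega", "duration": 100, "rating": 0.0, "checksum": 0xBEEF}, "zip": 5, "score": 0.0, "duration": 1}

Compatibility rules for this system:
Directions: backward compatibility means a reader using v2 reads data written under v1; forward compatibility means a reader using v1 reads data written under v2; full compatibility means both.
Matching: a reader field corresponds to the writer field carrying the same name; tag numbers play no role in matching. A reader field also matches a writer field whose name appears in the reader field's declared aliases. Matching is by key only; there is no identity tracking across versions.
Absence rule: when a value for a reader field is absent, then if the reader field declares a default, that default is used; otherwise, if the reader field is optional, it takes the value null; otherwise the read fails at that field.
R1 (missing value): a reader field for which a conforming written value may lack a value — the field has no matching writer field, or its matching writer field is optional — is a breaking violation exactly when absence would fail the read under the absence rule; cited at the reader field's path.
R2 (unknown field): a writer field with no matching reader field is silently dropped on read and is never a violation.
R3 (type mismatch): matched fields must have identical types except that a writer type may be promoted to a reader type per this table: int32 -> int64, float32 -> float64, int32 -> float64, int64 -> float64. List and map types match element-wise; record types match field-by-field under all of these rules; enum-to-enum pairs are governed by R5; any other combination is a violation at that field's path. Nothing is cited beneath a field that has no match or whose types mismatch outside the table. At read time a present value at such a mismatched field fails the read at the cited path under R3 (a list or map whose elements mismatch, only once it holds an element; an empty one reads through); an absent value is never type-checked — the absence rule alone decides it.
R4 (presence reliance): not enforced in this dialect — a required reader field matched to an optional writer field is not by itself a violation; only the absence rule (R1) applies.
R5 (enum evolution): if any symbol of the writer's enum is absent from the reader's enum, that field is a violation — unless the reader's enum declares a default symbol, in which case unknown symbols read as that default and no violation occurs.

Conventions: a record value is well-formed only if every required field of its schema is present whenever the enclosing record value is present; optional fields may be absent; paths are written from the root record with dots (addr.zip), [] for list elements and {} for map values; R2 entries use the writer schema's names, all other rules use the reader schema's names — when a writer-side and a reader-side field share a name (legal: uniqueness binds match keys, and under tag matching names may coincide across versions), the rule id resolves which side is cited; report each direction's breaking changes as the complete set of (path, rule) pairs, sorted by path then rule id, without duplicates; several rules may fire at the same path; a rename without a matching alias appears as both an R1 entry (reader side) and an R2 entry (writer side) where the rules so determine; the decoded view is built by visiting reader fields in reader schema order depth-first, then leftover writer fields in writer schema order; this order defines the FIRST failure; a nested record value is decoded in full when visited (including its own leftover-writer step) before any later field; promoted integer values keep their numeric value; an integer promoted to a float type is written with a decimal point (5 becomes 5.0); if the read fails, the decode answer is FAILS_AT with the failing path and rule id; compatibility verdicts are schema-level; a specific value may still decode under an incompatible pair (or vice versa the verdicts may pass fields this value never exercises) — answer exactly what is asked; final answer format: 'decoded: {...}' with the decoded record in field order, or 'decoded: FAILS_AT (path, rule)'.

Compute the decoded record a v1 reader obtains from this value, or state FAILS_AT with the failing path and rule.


decoded: {"tier": null, "geo": {"city": "omega", "avatar": 0xFF, "rating": 0.0, "checksum": 0xBEEF}, "zip": 5, "balance": null, "duration": 1}

each type pair in Device: writer, then reader
migrating the Device value to v1:
  tier := null (not supplied -> null)
  geo.city := "omega"
  geo.avatar := 0xFF (no value, default fills)
  geo.rating := 0.0
  geo.checksum := 0xBEEF
  writer geo.duration: unmatched, discarded
  zip := 5
  balance := null (not supplied -> null)
  duration := 1
  writer weight: unmatched, discarded
  writer score: unmatched, discarded
  => decoded: {"tier": null, "geo": {"city": "omega", "avatar": 0xFF, "rating": 0.0, "checksum": 0xBEEF}, "zip": 5, "balance": null, "duration": 1}
the rest of the Device diff is inert for this question:
  added field duration to record Contact: optional int32, tag 14 (in v2 it sits immediately before avatar) -> no rule fires on it and the decoded Device view is identical with or without it
  added field weight to record Device: required float32, tag 21, default 10.0 (in v2 it sits immediately before tier) -> no rule fires on it and the decoded Device view is identical with or without it


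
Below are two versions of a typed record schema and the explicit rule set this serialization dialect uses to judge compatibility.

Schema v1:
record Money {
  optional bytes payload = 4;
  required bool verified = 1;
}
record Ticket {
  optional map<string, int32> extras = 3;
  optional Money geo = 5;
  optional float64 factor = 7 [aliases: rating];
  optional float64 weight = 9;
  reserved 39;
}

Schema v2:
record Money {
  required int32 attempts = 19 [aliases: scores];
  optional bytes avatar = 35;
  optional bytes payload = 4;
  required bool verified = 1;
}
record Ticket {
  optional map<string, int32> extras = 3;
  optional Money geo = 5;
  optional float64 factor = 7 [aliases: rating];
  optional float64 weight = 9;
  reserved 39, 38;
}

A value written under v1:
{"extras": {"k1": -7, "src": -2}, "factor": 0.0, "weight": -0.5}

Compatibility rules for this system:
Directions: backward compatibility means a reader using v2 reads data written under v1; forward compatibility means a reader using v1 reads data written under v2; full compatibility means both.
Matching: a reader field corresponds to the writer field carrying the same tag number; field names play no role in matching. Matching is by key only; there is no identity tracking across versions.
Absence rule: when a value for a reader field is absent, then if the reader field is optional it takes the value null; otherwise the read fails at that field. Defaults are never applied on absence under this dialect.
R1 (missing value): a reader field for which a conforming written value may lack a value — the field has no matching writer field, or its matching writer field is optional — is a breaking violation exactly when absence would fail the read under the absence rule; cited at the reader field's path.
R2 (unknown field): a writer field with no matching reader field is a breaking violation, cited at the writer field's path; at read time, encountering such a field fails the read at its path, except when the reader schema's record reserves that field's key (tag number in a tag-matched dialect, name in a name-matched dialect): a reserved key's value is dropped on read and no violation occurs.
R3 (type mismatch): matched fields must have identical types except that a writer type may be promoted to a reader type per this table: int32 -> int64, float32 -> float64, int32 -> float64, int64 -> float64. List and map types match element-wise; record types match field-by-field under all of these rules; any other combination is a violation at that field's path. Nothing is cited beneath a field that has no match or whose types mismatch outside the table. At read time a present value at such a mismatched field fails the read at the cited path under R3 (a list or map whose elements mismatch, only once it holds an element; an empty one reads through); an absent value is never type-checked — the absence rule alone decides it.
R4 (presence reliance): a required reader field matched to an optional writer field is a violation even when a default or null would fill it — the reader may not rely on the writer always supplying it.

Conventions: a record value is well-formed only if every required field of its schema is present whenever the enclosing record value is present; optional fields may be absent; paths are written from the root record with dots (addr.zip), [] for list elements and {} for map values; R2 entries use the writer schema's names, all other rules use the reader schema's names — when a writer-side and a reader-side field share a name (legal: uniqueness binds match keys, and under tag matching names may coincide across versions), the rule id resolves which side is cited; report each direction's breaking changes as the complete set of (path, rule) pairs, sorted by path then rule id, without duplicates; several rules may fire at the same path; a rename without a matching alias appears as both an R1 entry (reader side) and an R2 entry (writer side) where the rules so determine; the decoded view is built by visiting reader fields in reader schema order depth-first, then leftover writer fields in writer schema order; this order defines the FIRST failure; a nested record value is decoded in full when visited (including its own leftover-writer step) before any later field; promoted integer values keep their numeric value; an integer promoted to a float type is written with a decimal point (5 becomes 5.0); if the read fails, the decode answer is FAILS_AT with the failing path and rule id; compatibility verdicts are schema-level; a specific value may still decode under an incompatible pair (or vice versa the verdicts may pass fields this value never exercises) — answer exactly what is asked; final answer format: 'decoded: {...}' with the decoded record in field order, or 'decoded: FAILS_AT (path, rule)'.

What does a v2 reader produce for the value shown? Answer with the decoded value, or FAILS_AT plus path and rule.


in Ticket below, arrows point writer -> reader
decoding the Ticket value with the v2 reader:
  extras := {"k1": -7, "src": -2}
  geo := null (not supplied -> null)
  factor := 0.0
  weight := -0.5
  => decoded: {"extras": {"k1": -7, "src": -2}, "geo": null, "factor": 0.0, "weight": -0.5}
ruling out the remaining Ticket differences:
  added field attempts to record Money: required int32, tag 19 (in v2 it sits immediately before payload) -> matters for Ticket compatibility verdicts, not for this value's decode
  added field avatar to record Money: optional bytes, tag 35 (in v2 it sits immediately before payload) -> matters for Ticket compatibility verdicts, not for this value's decode

decoded: {"extras": {"k1": -7, "src": -2}, "geo": null, "factor": 0.0, "weight": -0.5}


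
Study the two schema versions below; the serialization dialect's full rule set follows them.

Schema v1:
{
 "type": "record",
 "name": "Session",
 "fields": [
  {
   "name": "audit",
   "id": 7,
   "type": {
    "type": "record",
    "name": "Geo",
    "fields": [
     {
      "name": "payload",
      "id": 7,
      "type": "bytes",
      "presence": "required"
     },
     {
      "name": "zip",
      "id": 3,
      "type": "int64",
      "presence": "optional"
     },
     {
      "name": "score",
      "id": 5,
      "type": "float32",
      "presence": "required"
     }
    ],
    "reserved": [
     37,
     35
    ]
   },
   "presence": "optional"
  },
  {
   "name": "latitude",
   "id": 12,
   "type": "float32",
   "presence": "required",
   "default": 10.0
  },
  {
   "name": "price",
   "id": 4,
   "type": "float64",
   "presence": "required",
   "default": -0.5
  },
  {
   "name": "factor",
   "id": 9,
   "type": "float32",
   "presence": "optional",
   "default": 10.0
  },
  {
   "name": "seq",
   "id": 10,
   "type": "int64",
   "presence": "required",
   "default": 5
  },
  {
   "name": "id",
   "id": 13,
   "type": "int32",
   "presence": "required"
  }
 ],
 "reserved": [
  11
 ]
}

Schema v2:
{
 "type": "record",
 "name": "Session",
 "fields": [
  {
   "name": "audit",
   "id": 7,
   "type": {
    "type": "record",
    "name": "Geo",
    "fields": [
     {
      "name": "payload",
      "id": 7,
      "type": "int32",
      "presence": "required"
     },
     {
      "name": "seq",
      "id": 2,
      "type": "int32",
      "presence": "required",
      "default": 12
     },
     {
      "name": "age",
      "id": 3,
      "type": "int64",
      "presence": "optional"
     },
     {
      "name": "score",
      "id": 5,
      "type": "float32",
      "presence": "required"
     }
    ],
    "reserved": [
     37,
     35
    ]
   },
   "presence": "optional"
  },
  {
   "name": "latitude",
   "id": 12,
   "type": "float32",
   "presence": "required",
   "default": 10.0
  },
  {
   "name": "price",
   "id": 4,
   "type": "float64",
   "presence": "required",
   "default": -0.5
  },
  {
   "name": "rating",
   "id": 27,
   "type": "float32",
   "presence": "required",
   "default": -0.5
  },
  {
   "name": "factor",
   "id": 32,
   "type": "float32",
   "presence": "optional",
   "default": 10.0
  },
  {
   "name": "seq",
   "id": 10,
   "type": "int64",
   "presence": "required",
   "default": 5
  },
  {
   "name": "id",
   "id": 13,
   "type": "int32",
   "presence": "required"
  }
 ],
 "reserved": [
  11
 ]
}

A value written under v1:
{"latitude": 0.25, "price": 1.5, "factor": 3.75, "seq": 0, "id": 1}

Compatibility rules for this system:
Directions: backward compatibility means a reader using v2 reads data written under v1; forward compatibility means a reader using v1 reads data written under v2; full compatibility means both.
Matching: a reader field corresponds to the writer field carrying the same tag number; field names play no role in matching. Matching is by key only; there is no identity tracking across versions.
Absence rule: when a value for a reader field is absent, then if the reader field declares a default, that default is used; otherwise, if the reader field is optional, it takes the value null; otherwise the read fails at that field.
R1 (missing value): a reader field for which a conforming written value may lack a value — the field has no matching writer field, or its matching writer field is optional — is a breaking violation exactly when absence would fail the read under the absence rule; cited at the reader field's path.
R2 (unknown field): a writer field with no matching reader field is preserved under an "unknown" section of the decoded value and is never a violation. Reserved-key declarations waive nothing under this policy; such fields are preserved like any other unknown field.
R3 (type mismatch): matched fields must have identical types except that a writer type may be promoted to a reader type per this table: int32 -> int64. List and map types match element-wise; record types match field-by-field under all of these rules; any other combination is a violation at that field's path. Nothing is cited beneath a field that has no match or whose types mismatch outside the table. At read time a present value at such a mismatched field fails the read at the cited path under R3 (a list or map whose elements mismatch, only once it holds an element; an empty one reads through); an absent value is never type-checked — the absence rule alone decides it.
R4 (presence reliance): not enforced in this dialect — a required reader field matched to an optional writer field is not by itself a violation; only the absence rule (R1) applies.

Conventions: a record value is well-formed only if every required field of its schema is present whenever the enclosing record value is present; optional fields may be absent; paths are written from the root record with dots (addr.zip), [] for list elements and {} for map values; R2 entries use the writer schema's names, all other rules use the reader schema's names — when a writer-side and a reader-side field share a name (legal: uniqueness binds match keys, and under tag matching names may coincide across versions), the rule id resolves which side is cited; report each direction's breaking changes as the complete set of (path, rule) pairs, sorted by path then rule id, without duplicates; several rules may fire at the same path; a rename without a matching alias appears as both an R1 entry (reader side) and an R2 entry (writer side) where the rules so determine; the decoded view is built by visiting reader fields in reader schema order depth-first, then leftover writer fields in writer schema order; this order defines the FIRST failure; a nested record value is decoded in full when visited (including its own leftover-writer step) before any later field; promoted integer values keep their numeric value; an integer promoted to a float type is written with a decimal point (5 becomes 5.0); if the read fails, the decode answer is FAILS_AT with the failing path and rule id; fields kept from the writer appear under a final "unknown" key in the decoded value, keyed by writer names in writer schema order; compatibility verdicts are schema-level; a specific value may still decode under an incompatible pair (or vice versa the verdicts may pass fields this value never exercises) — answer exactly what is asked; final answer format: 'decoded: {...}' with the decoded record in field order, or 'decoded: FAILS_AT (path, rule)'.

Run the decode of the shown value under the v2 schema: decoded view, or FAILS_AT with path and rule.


in Session below, arrows point writer -> reader
decode (reader v2):
  audit := null (missing; optional => null)
  latitude := 0.25
  price := 1.5
  rating := -0.5 (missing; default applied)
  factor := 10.0 (missing; default applied)
  seq := 0
  id := 1
  writer factor: kept under "unknown"
  => decoded: {"audit": null, "latitude": 0.25, "price": 1.5, "rating": -0.5, "factor": 10.0, "seq": 0, "id": 1, "unknown": {"factor": 3.75}}
the rest of the Session diff is inert for this question:
  added field seq to record Geo: required int32, tag 2, default 12 (in v2 it sits immediately before age) -> inert under this dialect — no rule fires on Session and the result does not move
  field payload in record Geo: type bytes changed to int32 -> a verdict-level change on Session — the shown value reads the same
  renamed field zip to age in record Geo -> inert under this dialect — no rule fires on Session and the result does not move

decoded: {"audit": null, "latitude": 0.25, "price": 1.5, "rating": -0.5, "factor": 10.0, "seq": 0, "id": 1, "unknown": {"factor": 3.75}}


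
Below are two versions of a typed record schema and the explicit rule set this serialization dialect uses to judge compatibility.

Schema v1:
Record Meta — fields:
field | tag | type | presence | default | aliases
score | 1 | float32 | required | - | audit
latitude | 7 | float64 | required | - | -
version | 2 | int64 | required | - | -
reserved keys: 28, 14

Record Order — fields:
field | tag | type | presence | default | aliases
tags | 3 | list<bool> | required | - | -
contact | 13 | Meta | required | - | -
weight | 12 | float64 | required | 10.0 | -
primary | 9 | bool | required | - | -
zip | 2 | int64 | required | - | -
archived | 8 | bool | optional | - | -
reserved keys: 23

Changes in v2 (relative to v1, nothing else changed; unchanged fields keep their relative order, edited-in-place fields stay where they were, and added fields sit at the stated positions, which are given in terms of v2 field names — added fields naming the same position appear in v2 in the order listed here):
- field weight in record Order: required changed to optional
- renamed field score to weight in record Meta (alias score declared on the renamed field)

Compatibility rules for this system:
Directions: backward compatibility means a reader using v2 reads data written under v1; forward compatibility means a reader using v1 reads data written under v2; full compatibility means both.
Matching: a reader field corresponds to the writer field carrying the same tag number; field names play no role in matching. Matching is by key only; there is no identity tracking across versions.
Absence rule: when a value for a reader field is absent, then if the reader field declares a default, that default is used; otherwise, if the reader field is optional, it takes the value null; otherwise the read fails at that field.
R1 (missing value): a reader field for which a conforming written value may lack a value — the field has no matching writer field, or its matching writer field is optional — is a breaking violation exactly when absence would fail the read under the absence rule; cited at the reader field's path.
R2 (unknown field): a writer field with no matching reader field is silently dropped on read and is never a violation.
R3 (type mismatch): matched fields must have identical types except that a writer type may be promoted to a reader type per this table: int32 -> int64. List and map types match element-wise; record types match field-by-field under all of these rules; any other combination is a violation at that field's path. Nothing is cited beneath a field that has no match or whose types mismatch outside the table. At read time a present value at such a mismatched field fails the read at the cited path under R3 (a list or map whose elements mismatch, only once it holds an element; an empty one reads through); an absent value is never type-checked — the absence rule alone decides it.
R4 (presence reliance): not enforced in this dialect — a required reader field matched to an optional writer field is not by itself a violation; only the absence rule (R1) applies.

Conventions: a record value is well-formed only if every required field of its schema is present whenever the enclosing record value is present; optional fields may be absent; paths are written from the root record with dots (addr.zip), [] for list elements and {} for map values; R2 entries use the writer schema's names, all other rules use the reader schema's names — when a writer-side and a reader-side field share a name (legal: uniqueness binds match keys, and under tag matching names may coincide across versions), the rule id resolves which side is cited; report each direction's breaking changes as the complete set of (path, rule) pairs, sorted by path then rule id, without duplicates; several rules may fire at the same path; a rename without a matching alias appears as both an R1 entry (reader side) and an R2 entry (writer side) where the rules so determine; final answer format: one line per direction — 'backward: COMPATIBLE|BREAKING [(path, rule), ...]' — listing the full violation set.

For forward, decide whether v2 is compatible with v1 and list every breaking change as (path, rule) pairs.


forward: COMPATIBLE []

the writer's type comes first in each Order pair
forward pass over Order, reader schema v1, writer schema v2:
  tags: paired with writer tags (list<bool> -> list<bool>; writer required)
  contact: paired with writer contact (Meta -> Meta; writer required)
  weight: paired with writer weight (float64 -> float64; writer optional)
  primary: paired with writer primary (bool -> bool; writer required)
  zip: paired with writer zip (int64 -> int64; writer required)
  archived: paired with writer archived (bool -> bool; writer optional)
  contact.score: paired with writer contact.weight (float32 -> float32; writer required)
  contact.latitude: paired with writer contact.latitude (float64 -> float64; writer required)
  contact.version: paired with writer contact.version (int64 -> int64; writer required)
  => forward: COMPATIBLE
checking off the Order differences that do not matter here:
  field weight in record Order: required changed to optional -> triggers nothing under Order's printed rules — same verdict
  renamed field score to weight in record Meta (alias score declared on the renamed field) -> triggers nothing under Order's printed rules — same verdict
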